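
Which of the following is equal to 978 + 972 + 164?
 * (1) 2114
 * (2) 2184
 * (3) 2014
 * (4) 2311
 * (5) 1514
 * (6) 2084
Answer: 1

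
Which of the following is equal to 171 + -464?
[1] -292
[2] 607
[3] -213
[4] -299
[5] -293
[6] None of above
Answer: 5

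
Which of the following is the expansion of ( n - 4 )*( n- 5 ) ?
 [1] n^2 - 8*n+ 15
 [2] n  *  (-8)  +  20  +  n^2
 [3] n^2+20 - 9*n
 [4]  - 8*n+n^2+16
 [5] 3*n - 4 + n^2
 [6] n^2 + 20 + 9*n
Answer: 3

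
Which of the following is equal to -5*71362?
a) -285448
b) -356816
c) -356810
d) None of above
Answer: c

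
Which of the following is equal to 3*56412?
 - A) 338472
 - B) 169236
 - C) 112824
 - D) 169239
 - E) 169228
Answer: B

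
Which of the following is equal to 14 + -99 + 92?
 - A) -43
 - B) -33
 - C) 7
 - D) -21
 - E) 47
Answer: C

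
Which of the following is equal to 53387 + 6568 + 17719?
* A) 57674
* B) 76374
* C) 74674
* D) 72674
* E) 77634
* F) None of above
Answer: F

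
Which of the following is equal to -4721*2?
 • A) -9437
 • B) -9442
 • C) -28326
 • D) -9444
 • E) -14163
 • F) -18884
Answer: B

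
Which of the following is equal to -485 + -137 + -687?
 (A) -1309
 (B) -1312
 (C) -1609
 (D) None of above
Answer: A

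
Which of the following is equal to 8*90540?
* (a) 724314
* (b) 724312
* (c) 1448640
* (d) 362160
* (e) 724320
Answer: e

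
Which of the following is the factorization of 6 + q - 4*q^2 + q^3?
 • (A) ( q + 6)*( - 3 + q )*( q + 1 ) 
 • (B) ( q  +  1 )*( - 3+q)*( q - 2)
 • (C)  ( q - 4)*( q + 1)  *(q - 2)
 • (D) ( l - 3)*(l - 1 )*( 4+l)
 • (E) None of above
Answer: B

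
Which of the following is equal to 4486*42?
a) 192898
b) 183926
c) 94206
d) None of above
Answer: d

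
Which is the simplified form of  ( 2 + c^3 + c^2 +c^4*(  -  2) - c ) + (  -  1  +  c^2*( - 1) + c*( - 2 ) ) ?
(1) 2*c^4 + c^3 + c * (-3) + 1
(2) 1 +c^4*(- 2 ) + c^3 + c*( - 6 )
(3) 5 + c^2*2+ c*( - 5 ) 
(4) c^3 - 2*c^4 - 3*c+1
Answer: 4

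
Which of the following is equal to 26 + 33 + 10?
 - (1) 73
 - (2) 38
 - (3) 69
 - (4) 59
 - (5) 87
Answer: 3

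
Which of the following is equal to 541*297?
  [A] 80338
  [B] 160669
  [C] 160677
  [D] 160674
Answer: C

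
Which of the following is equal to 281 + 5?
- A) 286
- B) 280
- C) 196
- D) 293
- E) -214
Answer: A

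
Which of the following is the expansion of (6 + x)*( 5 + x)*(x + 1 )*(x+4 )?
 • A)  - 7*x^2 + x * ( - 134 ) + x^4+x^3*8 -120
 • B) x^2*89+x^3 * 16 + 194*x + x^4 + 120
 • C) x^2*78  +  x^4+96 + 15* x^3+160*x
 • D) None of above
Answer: B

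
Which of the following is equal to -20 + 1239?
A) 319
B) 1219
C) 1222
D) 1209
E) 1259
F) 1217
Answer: B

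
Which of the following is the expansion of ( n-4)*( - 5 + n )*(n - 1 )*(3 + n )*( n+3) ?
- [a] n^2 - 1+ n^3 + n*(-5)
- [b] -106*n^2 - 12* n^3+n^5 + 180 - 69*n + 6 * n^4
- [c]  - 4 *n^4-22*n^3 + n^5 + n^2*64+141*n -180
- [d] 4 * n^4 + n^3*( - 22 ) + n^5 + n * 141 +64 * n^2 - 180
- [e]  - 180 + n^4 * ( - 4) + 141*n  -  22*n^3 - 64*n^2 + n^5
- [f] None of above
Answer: c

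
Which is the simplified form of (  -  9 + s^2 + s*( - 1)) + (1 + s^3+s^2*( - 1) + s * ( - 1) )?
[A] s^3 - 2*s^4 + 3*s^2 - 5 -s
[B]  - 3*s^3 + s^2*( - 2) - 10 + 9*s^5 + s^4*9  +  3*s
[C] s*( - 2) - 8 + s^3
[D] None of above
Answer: C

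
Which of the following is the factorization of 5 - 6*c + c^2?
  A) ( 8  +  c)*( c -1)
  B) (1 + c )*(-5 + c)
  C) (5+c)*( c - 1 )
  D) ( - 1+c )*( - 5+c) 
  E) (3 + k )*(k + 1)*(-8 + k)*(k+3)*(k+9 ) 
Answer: D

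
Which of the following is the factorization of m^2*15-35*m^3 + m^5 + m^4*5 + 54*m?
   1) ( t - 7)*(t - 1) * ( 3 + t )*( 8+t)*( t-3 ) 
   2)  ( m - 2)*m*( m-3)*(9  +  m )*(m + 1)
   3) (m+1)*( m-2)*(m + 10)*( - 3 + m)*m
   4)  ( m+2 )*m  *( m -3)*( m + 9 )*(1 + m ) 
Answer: 2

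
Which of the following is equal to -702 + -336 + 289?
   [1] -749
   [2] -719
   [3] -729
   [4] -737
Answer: 1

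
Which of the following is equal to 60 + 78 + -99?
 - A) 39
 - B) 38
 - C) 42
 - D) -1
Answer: A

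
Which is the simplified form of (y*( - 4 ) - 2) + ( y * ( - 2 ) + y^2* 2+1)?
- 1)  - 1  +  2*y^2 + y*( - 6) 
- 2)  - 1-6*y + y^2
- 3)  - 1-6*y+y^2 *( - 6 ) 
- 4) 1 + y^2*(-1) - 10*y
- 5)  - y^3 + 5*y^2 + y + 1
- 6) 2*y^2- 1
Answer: 1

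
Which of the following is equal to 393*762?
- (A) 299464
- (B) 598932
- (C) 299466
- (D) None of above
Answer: C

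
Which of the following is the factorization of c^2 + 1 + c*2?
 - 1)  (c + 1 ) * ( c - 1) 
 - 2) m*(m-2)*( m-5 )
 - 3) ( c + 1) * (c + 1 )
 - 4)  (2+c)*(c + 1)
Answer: 3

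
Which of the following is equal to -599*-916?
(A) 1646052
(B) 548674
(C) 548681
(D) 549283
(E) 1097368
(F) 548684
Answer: F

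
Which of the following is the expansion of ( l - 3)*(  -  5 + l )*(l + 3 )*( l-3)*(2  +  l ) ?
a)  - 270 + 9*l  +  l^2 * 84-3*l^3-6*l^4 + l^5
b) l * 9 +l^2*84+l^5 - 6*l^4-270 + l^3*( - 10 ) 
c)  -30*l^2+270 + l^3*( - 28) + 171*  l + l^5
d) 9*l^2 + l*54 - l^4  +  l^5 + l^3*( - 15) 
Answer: b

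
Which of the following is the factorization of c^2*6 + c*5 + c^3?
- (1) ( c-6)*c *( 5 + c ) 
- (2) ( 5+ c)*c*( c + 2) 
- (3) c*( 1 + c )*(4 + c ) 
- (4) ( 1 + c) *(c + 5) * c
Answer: 4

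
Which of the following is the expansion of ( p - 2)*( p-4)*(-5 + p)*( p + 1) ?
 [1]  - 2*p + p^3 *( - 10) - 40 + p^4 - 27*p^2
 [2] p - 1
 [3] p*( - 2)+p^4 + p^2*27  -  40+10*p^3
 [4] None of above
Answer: 4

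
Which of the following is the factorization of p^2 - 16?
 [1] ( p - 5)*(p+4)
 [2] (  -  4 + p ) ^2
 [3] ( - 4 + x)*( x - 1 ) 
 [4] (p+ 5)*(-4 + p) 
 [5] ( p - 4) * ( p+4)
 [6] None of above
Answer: 5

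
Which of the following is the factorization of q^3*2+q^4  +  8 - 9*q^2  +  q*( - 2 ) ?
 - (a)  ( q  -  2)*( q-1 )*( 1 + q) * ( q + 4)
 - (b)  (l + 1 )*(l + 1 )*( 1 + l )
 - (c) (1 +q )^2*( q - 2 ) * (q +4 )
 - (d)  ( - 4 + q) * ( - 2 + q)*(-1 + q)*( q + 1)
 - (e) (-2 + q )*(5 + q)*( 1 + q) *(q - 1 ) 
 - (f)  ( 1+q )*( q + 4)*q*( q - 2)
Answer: a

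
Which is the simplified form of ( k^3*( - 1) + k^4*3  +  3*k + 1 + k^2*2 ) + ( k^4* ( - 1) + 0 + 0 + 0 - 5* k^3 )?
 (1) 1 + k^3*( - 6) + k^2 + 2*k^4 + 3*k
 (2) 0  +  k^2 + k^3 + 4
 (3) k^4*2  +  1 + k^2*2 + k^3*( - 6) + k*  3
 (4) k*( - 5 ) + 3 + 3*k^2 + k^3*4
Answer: 3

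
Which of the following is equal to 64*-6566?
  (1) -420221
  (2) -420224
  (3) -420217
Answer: 2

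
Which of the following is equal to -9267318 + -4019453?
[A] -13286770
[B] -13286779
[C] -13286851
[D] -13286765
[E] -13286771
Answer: E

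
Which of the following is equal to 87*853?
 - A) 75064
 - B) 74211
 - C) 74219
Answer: B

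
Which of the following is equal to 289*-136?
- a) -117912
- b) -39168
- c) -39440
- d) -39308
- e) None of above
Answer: e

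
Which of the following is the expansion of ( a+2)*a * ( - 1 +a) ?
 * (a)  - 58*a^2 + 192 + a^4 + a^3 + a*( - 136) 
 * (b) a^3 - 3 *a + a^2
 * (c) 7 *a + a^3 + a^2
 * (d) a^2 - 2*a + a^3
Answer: d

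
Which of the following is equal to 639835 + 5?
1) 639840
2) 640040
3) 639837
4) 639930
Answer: 1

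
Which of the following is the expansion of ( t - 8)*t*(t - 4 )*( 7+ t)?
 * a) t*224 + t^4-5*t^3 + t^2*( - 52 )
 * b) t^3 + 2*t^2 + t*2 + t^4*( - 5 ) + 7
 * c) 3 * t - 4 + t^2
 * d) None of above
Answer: a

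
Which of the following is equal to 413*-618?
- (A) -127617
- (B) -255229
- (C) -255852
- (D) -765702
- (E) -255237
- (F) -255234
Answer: F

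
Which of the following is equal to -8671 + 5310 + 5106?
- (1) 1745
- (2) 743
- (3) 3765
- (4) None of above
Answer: 1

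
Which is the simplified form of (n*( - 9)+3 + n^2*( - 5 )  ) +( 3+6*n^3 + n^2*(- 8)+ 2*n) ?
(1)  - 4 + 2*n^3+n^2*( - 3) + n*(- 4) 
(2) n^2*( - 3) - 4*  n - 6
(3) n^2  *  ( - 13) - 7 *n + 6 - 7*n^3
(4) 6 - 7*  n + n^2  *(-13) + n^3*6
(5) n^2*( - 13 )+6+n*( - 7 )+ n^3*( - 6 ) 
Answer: 4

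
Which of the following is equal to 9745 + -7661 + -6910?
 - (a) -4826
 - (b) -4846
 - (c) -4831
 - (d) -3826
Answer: a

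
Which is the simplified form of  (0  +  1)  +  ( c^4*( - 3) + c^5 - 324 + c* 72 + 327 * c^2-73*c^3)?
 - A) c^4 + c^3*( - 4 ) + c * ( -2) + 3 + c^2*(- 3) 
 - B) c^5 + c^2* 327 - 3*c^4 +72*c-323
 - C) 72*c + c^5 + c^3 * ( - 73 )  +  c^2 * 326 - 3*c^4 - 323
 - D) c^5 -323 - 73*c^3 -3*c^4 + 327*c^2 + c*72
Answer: D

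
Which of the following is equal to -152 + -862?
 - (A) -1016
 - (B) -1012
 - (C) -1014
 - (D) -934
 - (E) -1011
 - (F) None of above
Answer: C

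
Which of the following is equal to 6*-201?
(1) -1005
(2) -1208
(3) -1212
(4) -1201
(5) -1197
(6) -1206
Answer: 6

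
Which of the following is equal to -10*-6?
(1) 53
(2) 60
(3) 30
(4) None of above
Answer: 2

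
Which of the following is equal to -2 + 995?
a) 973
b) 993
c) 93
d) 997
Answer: b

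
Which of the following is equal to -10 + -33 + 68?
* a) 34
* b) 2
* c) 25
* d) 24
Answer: c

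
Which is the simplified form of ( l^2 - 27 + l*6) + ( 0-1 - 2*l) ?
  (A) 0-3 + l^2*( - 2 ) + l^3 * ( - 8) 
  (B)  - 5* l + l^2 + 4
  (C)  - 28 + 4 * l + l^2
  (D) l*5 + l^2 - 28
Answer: C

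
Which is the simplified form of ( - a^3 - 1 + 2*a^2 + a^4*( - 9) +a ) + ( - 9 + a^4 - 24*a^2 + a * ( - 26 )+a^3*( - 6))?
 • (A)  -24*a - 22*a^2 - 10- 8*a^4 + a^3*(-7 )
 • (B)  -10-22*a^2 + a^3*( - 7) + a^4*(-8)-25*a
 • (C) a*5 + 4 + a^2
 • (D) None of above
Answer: B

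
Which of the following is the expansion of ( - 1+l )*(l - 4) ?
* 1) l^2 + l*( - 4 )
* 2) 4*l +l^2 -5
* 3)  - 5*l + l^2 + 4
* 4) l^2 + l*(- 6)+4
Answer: 3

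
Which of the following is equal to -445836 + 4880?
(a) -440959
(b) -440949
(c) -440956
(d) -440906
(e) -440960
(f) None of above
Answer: c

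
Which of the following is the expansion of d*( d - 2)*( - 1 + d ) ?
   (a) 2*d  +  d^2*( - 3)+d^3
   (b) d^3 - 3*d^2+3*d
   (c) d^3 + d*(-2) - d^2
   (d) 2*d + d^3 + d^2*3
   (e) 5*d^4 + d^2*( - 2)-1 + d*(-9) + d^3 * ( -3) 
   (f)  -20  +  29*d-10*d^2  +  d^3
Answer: a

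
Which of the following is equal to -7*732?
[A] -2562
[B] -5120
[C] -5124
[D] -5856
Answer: C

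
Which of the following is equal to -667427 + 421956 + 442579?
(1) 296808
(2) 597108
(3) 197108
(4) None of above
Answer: 3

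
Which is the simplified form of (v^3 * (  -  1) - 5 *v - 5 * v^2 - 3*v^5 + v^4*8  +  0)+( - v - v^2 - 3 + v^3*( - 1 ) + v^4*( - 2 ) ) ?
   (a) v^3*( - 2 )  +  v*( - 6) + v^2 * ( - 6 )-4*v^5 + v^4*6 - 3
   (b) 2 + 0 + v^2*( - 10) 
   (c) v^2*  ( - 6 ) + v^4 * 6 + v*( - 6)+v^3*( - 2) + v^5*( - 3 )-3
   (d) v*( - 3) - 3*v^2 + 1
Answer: c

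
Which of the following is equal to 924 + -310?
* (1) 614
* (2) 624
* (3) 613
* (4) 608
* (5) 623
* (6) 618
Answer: 1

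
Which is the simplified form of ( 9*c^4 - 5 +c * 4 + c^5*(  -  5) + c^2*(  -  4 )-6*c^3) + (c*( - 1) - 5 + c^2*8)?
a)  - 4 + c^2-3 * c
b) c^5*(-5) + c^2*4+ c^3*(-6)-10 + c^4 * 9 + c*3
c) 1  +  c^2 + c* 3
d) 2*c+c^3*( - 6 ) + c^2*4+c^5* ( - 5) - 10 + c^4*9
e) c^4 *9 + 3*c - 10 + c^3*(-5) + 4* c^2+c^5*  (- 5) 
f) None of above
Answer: b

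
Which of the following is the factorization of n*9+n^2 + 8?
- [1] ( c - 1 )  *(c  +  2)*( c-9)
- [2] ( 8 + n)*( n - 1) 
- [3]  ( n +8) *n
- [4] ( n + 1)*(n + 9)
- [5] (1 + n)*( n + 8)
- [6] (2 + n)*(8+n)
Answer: 5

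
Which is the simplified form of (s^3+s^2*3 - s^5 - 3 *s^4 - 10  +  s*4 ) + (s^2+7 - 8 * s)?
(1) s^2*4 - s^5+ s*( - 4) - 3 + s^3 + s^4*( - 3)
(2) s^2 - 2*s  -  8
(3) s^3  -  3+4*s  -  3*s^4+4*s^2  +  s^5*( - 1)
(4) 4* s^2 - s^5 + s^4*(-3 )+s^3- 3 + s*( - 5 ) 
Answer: 1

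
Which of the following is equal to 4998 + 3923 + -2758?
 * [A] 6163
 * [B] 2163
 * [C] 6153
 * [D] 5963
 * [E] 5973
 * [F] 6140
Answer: A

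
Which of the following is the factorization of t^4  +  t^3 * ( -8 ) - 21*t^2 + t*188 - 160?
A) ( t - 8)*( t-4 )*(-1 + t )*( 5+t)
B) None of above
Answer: A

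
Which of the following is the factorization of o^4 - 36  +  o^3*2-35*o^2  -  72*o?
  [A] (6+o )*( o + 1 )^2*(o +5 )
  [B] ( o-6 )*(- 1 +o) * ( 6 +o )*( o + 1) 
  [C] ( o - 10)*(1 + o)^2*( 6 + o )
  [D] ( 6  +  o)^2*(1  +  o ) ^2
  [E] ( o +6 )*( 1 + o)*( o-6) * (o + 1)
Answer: E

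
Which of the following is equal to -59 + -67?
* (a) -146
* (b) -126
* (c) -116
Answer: b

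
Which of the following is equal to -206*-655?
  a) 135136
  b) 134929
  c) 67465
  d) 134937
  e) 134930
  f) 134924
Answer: e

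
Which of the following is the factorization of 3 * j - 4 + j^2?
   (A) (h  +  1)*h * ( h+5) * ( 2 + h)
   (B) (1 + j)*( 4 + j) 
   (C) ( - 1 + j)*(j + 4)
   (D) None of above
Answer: C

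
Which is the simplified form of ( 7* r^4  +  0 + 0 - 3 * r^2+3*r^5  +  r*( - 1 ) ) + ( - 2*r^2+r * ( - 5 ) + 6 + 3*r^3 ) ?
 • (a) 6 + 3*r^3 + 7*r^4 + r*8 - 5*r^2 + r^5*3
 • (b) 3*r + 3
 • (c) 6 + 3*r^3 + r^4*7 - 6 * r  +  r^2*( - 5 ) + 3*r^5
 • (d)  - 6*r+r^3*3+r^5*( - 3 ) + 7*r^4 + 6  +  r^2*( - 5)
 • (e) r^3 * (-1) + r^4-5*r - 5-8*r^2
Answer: c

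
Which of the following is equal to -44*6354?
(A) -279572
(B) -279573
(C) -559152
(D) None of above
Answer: D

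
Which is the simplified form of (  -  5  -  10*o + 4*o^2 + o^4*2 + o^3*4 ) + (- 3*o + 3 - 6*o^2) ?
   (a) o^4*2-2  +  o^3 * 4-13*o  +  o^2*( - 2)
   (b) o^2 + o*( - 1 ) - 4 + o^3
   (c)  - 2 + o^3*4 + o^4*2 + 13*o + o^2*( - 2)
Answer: a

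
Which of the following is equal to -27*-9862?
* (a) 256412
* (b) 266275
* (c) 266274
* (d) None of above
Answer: c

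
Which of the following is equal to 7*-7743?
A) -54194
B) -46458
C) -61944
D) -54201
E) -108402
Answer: D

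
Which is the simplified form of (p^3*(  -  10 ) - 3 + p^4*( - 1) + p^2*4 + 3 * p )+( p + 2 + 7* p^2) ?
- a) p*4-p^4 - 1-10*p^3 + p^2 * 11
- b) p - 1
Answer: a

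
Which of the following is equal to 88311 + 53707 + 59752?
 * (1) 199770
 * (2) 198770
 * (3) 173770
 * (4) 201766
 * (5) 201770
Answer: 5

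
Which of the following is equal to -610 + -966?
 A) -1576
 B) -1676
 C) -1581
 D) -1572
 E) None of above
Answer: A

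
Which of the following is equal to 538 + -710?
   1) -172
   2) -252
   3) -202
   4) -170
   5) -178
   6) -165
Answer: 1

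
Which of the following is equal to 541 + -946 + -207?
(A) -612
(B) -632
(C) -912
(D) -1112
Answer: A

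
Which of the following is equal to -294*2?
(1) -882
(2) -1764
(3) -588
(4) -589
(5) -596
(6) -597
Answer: 3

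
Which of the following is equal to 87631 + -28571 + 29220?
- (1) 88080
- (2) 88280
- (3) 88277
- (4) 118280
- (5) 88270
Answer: 2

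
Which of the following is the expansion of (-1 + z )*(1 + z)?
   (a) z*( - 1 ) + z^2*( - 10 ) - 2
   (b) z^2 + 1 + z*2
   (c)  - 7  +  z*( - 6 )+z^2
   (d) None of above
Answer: d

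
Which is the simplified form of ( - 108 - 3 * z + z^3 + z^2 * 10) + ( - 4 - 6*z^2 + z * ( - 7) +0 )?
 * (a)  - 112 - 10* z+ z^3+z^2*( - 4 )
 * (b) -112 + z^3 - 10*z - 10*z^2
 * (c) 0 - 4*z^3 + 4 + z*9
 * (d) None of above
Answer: d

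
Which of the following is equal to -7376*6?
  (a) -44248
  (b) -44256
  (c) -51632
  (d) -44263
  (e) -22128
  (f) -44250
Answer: b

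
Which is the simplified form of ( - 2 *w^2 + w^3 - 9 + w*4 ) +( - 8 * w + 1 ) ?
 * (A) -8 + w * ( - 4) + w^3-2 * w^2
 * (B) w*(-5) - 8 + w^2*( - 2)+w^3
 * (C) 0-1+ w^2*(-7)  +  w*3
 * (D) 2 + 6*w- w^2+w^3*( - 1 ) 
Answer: A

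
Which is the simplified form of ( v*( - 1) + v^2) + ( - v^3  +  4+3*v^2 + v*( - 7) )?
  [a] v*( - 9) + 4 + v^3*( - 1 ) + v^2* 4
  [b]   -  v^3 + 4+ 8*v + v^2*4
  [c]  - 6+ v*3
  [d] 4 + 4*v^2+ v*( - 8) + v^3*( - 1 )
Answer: d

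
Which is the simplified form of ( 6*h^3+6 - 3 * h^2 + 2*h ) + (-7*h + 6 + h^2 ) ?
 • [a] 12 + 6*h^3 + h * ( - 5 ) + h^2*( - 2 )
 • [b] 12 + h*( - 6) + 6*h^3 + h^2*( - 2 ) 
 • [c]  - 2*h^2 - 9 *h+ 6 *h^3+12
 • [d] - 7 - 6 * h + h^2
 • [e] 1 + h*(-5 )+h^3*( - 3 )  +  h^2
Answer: a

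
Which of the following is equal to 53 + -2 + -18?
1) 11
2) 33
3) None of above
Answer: 2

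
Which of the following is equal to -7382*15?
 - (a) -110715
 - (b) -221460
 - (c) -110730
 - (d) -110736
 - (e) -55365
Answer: c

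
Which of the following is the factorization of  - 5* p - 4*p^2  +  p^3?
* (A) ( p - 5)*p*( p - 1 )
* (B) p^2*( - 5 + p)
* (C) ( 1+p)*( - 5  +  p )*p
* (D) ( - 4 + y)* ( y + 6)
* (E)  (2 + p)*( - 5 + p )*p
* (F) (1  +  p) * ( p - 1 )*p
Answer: C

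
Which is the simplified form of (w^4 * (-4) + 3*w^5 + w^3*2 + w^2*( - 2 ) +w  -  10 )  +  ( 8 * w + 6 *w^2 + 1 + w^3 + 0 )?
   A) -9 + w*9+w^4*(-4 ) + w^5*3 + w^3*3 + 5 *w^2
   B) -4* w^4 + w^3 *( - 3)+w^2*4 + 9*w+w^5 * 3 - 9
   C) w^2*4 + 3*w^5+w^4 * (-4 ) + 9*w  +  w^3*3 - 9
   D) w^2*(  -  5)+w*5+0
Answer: C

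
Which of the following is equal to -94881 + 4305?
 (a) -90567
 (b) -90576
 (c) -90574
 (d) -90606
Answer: b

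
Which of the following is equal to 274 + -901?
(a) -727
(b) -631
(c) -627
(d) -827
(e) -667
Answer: c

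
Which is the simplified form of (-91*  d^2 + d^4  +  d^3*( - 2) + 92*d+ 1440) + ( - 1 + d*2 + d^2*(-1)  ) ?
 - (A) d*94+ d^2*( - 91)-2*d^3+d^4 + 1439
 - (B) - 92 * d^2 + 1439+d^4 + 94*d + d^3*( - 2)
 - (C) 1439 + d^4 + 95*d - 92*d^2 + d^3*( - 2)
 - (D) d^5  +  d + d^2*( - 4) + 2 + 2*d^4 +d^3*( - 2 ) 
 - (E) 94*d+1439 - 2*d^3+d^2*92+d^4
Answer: B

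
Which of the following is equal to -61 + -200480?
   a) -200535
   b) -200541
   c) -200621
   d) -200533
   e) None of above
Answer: b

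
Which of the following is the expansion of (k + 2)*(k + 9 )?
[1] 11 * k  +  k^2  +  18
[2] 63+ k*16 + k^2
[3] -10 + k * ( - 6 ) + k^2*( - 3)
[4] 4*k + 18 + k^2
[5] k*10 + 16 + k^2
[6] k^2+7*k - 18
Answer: 1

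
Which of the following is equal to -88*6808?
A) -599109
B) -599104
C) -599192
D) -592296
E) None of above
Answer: B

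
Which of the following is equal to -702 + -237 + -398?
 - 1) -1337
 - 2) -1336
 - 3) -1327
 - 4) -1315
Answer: 1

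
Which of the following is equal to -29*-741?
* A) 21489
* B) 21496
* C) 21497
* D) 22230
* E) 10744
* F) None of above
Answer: A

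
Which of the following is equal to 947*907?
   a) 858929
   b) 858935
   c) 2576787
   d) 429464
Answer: a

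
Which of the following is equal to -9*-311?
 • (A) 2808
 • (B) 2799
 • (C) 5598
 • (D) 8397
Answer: B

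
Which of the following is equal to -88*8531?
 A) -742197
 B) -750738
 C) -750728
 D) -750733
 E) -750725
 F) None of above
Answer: C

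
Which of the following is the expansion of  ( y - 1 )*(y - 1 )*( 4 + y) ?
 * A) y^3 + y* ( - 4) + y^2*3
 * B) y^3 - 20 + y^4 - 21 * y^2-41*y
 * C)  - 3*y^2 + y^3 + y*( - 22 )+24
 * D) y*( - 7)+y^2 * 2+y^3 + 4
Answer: D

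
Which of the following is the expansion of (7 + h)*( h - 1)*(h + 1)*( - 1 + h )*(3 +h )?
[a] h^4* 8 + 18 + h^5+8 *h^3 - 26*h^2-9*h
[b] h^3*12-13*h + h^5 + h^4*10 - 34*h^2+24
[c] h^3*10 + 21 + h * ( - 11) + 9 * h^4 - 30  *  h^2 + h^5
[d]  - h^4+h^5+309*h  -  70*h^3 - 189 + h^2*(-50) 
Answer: c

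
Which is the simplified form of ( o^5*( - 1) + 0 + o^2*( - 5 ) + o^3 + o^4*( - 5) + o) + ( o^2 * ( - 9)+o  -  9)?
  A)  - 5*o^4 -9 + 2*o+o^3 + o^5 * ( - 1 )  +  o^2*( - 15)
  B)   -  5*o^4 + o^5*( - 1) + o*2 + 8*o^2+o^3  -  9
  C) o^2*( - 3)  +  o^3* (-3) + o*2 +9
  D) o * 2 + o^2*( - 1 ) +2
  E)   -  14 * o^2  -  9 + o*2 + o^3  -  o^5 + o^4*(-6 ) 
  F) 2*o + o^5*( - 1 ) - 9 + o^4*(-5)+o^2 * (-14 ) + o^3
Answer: F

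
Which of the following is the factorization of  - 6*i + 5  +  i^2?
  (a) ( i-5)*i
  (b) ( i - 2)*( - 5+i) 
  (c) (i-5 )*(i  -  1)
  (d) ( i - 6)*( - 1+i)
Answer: c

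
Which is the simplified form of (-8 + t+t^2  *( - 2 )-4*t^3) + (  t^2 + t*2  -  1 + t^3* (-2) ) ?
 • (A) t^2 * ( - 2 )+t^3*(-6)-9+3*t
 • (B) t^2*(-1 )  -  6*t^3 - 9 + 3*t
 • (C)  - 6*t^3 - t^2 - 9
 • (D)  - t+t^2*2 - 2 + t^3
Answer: B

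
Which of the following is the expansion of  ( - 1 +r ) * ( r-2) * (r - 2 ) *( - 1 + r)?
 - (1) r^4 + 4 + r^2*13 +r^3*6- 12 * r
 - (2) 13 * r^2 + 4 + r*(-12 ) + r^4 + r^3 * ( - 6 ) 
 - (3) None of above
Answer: 2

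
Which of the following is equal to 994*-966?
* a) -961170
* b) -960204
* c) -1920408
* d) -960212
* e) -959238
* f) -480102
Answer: b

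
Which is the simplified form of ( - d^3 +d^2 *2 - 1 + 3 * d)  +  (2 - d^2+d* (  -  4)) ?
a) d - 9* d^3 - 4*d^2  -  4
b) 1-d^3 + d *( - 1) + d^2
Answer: b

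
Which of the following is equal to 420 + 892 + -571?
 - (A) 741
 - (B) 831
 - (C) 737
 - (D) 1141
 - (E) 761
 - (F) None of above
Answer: A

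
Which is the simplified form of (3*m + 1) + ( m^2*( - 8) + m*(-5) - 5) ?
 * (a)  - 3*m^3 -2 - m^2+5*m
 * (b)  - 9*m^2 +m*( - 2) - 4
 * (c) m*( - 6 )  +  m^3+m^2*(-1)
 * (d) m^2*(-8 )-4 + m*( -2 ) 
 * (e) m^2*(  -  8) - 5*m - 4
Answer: d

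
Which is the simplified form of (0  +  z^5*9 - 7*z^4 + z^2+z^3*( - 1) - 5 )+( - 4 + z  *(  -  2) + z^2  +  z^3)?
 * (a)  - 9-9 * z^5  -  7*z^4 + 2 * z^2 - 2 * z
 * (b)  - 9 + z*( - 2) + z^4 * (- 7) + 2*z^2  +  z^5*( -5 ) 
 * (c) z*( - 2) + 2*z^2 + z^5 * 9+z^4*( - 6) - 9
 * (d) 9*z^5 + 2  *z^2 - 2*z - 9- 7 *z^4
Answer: d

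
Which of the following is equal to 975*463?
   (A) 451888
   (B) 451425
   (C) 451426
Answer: B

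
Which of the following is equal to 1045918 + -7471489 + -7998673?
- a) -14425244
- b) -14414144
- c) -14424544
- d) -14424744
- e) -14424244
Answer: e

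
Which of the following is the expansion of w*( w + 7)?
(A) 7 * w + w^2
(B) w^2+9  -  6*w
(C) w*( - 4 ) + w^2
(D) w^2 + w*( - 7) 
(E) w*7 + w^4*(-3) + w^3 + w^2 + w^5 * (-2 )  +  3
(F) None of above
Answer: A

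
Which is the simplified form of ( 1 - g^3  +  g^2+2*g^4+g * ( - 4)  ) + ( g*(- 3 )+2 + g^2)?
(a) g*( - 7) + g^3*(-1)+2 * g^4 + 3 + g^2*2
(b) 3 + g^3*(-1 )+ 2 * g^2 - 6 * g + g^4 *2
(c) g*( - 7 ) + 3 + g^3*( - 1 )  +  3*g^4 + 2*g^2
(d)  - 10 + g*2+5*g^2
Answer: a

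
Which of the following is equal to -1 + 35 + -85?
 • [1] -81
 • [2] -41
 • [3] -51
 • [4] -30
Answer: 3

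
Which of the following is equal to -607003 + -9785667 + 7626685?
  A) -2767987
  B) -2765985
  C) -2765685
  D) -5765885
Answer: B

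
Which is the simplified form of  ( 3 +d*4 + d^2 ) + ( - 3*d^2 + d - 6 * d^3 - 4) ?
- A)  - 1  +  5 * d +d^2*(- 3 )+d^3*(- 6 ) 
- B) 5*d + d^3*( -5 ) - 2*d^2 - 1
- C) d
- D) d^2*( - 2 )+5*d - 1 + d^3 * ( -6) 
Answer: D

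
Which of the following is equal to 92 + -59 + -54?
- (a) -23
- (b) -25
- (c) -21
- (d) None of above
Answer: c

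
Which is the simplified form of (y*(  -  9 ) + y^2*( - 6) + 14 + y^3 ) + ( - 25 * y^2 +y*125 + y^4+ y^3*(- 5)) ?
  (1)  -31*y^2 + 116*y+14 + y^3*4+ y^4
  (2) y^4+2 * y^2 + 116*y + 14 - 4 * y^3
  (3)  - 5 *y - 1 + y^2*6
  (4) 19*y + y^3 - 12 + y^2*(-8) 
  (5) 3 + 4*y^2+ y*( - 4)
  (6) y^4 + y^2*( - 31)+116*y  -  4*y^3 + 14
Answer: 6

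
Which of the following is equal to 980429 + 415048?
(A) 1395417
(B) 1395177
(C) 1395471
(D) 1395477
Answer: D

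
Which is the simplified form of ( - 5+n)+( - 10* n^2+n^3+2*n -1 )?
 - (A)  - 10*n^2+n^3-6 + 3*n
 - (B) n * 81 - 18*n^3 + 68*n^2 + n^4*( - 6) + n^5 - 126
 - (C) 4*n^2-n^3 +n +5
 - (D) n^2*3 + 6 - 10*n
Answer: A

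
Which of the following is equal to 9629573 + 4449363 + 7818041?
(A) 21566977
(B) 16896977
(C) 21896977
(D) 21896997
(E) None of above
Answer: C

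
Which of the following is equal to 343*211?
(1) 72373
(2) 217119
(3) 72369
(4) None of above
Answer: 1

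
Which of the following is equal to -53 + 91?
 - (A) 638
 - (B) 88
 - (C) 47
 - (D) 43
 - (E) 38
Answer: E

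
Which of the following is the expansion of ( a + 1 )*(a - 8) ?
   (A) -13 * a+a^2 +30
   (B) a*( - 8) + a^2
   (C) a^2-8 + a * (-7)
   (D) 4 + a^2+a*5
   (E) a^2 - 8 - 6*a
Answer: C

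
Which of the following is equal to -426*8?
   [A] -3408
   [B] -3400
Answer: A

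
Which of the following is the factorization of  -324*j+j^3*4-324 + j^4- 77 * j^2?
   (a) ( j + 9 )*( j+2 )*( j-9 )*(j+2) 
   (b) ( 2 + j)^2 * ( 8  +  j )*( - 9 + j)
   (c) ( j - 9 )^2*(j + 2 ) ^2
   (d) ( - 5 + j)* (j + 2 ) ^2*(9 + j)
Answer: a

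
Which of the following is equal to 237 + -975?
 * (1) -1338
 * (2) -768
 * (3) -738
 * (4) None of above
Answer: 3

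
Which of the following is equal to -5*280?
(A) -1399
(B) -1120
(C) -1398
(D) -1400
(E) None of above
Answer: D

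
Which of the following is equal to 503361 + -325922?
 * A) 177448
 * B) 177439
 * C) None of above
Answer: B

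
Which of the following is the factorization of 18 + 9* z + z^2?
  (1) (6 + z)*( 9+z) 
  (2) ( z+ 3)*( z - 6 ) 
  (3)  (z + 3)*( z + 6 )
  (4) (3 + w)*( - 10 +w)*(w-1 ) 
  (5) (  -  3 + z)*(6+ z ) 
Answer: 3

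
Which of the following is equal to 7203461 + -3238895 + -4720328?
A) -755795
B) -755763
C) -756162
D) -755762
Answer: D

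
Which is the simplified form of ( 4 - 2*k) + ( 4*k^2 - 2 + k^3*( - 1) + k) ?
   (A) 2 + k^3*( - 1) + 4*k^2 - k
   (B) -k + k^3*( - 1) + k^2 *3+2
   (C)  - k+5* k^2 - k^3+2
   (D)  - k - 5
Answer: A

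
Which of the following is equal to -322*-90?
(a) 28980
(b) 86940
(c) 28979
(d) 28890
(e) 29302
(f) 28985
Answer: a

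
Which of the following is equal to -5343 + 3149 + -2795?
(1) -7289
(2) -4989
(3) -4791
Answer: 2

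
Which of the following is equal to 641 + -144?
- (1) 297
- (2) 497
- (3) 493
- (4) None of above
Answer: 2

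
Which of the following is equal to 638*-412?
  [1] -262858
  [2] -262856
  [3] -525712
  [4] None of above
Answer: 2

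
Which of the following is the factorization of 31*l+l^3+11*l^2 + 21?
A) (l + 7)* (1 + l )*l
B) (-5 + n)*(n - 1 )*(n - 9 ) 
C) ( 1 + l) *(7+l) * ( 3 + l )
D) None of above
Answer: C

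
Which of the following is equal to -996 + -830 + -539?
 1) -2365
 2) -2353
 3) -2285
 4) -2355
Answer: 1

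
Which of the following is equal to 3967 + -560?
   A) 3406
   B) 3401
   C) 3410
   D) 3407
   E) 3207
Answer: D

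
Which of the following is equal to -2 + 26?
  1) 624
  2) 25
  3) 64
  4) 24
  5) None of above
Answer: 4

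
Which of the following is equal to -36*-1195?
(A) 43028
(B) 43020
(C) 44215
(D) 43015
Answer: B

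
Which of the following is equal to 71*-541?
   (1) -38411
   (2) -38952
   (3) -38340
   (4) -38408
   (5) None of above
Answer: 1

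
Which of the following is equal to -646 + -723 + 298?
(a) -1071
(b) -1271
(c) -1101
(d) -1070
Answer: a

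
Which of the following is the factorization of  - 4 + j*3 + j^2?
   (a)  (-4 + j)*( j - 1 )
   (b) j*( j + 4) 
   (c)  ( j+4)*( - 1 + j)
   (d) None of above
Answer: c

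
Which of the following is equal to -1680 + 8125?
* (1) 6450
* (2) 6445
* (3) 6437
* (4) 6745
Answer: 2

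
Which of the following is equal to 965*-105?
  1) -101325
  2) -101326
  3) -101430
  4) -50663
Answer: 1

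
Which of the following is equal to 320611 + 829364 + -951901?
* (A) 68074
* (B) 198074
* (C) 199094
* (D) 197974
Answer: B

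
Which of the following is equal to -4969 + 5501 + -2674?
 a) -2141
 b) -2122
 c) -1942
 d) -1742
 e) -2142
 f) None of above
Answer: e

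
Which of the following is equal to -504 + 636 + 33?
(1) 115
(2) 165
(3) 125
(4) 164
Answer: 2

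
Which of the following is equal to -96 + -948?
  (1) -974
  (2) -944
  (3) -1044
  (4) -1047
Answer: 3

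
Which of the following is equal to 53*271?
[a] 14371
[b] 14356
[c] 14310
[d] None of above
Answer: d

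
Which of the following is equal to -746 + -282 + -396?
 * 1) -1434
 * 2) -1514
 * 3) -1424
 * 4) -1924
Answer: 3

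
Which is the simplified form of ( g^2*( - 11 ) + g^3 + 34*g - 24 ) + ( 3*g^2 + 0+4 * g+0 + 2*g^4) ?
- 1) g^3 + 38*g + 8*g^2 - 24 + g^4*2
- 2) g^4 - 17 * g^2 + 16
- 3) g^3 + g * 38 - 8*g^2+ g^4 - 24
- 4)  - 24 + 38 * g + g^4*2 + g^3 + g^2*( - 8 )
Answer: 4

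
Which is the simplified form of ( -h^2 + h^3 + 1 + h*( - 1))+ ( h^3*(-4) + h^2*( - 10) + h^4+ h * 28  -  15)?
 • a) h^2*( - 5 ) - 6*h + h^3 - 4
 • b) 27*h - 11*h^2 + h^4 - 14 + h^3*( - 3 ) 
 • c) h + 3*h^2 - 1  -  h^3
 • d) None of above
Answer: b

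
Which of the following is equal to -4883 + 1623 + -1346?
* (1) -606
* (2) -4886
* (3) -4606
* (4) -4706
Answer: 3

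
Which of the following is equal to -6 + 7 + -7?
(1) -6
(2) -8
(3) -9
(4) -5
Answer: 1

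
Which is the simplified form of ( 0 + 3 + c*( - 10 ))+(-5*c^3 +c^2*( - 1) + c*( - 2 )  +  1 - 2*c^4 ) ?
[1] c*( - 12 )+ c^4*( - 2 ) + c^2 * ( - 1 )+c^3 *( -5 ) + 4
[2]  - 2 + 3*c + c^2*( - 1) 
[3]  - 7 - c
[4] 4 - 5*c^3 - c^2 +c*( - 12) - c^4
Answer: 1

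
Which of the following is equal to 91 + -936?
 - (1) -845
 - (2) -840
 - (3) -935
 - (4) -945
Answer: 1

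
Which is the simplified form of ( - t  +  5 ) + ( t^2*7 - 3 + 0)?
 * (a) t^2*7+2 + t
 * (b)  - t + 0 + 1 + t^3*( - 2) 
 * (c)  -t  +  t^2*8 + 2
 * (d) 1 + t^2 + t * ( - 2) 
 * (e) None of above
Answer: e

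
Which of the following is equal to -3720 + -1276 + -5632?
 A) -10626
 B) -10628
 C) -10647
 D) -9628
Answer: B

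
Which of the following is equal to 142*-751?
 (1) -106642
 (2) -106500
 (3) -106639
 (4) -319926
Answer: 1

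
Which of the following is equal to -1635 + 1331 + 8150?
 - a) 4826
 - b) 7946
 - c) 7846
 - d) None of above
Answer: c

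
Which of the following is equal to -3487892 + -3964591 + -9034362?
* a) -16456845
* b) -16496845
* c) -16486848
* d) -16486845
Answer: d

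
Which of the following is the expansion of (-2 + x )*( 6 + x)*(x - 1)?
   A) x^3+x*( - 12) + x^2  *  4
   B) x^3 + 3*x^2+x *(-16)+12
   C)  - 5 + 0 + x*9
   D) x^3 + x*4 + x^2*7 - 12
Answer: B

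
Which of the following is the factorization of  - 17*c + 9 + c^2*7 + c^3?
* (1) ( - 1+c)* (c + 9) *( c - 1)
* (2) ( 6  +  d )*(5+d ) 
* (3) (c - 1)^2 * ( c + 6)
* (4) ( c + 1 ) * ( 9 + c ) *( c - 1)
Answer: 1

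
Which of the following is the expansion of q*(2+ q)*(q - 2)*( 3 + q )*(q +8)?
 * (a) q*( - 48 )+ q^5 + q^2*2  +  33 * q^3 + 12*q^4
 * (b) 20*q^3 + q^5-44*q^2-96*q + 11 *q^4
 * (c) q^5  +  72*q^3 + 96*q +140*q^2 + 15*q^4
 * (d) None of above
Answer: b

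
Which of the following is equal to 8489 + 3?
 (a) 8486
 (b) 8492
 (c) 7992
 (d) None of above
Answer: b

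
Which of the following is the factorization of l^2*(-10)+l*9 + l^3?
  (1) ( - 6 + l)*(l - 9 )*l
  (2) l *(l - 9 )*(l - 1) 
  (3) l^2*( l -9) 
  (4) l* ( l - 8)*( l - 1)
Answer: 2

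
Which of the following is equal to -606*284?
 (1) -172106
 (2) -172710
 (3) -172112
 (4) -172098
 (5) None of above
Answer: 5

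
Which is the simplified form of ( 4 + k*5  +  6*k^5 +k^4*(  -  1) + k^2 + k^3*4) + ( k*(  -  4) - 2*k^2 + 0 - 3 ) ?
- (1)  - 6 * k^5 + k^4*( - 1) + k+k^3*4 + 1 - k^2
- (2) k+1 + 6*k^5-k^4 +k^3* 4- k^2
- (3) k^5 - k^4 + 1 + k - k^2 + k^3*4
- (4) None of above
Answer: 2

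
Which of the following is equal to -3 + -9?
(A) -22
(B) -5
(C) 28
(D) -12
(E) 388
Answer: D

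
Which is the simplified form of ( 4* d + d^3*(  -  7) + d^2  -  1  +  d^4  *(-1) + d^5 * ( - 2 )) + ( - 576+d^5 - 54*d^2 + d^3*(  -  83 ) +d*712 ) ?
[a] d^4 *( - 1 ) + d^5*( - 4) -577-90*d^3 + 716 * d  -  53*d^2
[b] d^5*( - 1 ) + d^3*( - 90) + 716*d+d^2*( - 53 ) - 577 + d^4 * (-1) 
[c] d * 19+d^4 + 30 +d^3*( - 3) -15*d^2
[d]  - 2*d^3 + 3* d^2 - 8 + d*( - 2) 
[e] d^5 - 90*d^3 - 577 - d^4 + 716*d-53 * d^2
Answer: b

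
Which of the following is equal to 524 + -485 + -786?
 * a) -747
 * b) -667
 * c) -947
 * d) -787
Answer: a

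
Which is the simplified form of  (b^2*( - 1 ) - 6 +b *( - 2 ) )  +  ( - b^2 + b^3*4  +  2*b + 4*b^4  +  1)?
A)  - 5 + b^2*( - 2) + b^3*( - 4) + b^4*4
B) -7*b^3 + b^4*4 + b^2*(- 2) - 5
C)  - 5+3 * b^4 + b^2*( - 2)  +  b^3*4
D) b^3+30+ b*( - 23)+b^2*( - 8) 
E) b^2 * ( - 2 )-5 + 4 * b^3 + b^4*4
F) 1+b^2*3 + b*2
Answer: E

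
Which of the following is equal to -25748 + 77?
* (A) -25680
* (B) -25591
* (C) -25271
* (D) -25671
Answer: D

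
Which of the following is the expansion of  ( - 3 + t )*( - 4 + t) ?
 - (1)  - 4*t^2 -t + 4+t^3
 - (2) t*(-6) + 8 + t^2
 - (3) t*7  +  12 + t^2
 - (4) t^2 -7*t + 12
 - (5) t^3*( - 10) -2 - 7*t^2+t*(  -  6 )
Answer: 4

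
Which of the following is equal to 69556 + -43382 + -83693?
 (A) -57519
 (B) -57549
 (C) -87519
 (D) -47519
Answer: A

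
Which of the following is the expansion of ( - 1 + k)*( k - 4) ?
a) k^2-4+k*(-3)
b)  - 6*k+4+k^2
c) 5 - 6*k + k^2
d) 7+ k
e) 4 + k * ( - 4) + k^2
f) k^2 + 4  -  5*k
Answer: f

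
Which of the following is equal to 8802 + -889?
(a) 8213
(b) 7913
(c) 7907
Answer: b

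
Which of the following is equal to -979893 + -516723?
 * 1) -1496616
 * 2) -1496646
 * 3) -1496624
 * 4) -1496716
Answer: 1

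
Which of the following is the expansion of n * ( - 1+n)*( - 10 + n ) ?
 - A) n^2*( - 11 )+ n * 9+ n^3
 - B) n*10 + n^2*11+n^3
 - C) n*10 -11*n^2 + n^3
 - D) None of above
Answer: C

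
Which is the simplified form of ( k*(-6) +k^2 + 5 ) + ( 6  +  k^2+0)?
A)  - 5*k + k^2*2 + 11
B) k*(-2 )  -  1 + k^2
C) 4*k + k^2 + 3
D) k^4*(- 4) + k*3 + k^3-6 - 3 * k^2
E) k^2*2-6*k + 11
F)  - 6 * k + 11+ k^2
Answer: E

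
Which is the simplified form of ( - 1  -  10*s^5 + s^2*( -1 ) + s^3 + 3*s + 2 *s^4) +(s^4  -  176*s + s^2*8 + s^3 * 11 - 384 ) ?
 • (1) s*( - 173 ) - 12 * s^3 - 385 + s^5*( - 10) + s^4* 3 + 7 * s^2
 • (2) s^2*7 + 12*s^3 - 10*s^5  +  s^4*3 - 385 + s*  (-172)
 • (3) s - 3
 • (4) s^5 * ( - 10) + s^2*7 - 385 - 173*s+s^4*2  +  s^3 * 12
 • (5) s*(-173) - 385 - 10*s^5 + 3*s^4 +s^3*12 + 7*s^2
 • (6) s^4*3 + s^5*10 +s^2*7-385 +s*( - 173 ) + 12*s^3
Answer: 5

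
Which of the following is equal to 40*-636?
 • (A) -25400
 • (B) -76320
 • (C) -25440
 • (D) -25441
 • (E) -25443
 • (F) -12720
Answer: C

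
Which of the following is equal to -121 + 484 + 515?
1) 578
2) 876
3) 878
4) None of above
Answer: 3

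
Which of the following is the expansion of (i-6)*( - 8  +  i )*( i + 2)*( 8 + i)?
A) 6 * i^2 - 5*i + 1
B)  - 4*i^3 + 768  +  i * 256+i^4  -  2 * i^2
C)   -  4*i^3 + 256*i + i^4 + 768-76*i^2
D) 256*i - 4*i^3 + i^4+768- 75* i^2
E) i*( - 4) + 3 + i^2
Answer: C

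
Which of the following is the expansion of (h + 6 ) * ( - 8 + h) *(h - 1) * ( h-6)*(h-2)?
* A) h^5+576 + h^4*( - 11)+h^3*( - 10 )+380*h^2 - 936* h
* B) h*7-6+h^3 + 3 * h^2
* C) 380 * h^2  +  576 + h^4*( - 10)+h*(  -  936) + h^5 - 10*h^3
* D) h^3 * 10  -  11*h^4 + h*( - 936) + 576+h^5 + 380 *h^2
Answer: A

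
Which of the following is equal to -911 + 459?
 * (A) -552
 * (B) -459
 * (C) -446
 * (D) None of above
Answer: D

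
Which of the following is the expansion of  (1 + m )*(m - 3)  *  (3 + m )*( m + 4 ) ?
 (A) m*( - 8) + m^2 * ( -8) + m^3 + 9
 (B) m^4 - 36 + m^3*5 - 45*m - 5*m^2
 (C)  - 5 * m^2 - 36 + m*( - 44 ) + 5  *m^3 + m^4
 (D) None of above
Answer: B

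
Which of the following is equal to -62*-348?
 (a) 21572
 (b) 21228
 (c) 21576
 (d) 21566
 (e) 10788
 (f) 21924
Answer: c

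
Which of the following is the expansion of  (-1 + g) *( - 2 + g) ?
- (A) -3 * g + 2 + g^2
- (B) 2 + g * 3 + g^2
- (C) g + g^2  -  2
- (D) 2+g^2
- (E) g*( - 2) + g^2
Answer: A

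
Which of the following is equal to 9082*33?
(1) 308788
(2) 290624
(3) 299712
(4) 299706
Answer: 4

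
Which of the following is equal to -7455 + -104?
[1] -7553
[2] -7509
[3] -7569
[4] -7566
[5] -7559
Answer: 5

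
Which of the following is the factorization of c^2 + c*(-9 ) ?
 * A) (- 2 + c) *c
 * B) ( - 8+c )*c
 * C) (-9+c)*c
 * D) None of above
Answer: C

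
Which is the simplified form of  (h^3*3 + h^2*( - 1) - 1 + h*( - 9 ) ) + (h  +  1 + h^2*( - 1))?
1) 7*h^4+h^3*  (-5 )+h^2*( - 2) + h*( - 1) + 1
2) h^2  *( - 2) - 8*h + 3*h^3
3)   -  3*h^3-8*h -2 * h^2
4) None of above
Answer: 2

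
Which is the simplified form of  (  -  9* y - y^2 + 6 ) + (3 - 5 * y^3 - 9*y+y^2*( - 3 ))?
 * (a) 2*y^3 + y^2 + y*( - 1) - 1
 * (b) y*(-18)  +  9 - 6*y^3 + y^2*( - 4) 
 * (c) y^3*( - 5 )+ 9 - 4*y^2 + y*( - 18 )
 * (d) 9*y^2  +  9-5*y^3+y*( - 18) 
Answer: c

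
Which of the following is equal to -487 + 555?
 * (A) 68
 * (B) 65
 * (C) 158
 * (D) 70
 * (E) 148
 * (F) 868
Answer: A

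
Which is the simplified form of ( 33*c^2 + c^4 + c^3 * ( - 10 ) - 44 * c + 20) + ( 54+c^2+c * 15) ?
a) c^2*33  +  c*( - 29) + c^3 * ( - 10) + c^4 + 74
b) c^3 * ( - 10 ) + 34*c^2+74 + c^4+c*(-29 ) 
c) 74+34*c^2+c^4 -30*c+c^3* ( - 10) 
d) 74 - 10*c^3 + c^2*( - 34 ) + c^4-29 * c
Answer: b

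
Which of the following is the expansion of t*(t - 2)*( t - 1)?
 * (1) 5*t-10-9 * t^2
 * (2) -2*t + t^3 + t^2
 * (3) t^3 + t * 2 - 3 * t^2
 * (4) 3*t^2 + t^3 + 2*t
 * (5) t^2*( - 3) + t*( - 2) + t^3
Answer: 3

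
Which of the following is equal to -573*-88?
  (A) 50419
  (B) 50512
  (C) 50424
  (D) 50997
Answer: C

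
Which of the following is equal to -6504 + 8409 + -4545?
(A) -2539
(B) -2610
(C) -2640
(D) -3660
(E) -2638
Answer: C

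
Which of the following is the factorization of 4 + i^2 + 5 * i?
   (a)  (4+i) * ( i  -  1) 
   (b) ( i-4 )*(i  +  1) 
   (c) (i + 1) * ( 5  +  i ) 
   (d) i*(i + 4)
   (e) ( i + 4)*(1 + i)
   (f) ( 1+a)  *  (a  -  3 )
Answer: e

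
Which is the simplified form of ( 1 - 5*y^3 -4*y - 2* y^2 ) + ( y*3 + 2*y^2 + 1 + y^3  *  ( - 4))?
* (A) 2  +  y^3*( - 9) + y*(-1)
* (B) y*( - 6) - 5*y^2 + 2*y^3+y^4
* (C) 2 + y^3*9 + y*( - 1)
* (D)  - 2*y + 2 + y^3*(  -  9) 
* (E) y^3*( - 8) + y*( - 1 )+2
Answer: A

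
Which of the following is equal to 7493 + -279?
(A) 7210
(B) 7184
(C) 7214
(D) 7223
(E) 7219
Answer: C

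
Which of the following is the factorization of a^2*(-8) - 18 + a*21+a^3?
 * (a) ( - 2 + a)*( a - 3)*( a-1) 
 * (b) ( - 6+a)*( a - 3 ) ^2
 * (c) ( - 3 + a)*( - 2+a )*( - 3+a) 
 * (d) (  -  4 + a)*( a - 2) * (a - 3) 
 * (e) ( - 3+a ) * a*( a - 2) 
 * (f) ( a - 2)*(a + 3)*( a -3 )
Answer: c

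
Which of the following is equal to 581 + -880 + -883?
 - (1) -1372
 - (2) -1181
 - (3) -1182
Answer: 3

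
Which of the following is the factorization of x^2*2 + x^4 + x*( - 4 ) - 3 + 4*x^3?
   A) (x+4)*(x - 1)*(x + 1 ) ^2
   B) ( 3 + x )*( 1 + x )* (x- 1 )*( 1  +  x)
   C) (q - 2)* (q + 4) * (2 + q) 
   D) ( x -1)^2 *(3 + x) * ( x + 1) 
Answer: B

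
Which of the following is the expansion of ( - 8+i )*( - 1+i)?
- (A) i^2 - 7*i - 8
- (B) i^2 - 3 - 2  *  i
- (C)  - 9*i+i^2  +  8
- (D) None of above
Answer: C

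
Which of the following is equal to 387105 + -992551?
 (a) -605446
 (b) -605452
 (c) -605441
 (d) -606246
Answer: a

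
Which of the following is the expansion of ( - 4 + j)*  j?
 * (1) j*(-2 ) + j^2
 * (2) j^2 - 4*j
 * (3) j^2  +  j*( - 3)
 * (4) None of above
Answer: 2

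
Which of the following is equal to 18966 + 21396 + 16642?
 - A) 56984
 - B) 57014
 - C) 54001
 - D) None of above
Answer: D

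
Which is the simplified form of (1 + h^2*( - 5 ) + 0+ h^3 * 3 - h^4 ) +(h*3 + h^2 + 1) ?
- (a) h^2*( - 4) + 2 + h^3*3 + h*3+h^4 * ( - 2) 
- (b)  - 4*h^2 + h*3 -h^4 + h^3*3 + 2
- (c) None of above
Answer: b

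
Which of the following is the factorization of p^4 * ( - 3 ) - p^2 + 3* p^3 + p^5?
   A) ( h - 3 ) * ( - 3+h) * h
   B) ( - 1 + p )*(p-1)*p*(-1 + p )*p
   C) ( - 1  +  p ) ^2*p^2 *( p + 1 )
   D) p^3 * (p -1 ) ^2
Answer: B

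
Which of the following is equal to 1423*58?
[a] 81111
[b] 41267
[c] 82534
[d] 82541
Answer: c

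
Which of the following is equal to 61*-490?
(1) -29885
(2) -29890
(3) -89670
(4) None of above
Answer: 2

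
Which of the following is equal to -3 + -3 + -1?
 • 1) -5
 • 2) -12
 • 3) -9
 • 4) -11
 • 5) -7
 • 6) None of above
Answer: 5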